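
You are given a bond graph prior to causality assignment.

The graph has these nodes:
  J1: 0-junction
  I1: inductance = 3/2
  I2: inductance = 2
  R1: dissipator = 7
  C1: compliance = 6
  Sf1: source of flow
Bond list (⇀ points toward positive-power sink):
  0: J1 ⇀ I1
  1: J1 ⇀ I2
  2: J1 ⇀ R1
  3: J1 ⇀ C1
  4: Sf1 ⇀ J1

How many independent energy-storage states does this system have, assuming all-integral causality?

3  (C1, I1, I2 all integral)

#4 stroke→Sf1  (Sf1 (Sf) sets flow on bond)
#0 stroke→I1  (prefer integral on I1)
#1 stroke→I2  (I2 integral (f out))
#3 stroke→J1  (prefer integral on C1)
#2 stroke→R1  (common-e at J1 fixed by 3)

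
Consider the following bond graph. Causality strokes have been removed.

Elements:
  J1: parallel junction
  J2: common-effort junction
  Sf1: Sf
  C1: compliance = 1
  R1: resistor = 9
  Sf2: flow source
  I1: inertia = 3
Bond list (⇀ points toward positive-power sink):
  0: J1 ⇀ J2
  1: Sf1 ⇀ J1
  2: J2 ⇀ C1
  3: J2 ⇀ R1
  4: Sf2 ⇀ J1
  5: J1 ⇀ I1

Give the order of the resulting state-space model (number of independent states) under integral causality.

#1 |Sf1  (Sf1: flow source, stroke at near end)
#4 |Sf2  (Sf2 fixes flow; stroke at Sf2)
#2 |J2  (prefer integral on C1)
#0 |J1  (0-jn J2 has e-setter on 2)
#3 |R1  (common-e at J2 fixed by 2)
#5 |I1  (common-e at J1 fixed by 0)

2  (C1, I1 all integral)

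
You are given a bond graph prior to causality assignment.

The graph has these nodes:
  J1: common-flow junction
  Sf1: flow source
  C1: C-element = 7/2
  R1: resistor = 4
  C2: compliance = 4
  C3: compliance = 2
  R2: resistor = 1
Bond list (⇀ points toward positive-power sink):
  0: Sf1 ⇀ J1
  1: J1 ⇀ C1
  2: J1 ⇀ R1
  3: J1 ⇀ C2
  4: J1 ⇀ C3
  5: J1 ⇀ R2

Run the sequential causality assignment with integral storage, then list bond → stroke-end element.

bond 0 stroke→Sf1
bond 1 stroke→J1
bond 2 stroke→J1
bond 3 stroke→J1
bond 4 stroke→J1
bond 5 stroke→J1

β0 stroke→Sf1  (source Sf1 imposes f)
β1 stroke→J1  (common-f at J1 fixed by 0)
β2 stroke→J1  (common-f at J1 fixed by 0)
β3 stroke→J1  (common-f at J1 fixed by 0)
β4 stroke→J1  (1-jn J1 has f-setter on 0)
β5 stroke→J1  (1-jn J1 has f-setter on 0)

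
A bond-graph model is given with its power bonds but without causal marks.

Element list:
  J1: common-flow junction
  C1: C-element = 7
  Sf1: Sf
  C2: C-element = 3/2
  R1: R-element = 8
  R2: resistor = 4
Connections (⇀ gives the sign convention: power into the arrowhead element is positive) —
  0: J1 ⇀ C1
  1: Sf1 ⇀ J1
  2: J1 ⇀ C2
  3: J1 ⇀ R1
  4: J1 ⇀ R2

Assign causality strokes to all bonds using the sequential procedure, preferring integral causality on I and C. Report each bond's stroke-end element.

bond 0 stroke at J1
bond 1 stroke at Sf1
bond 2 stroke at J1
bond 3 stroke at J1
bond 4 stroke at J1

b1 stroke→Sf1  (Sf1 (Sf) sets flow on bond)
b0 stroke→J1  (J1 flow already set via bond 1)
b2 stroke→J1  (common-f at J1 fixed by 1)
b3 stroke→J1  (common-f at J1 fixed by 1)
b4 stroke→J1  (J1: bond 1 brought flow, rest push out)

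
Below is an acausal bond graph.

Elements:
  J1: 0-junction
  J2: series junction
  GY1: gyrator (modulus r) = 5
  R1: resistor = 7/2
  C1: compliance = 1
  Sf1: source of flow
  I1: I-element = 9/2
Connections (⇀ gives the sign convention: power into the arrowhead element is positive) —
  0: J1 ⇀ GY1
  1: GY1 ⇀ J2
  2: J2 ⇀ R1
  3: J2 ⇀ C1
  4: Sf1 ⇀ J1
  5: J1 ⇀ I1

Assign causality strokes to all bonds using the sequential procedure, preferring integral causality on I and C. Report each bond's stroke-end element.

β4 |Sf1  (Sf1: flow source, stroke at near end)
β3 |J2  (C1 integral (e out))
β5 |I1  (prefer integral on I1)
β0 |J1  (J1 needs exactly one e-in)
β1 |J2  (GY1: gyrator matches bond 0)
β2 |R1  (J2 needs exactly one f-in)

bond 0 →J1
bond 1 →J2
bond 2 →R1
bond 3 →J2
bond 4 →Sf1
bond 5 →I1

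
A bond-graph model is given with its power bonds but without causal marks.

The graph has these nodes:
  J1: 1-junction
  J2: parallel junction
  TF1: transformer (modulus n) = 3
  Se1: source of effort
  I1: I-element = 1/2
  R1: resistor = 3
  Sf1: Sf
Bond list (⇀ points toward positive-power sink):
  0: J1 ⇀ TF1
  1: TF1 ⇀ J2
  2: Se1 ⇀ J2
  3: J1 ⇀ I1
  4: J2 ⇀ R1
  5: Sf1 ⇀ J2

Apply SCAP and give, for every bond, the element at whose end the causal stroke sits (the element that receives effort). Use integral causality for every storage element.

β2 →J2  (Se1: effort source, stroke at far end)
β5 →Sf1  (Sf1 fixes flow; stroke at Sf1)
β1 →TF1  (common-e at J2 fixed by 2)
β4 →R1  (J2: bond 2 brought effort, rest push out)
β0 →J1  (TF TF1: opposite of bond 1)
β3 →I1  (J1: last free bond brings flow in)

bond 0 stroke→J1
bond 1 stroke→TF1
bond 2 stroke→J2
bond 3 stroke→I1
bond 4 stroke→R1
bond 5 stroke→Sf1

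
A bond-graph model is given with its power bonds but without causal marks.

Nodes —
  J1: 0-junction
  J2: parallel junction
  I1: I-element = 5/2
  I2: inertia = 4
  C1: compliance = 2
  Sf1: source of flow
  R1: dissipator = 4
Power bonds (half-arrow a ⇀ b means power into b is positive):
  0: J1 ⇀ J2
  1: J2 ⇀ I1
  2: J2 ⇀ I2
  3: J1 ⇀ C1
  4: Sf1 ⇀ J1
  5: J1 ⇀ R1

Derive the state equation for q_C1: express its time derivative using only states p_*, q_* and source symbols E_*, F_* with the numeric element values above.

dq_C1/dt = F_Sf1 - 2*p_I1/5 - p_I2/4 - q_C1/8

b4 stroke at Sf1  (Sf1 (Sf) sets flow on bond)
b1 stroke at I1  (I1 integral (f out))
b2 stroke at I2  (I2 integral (f out))
b0 stroke at J2  (only one effort-in slot at J2)
b3 stroke at J1  (C1: C, integral causality)
b5 stroke at R1  (J1: bond 3 brought effort, rest push out)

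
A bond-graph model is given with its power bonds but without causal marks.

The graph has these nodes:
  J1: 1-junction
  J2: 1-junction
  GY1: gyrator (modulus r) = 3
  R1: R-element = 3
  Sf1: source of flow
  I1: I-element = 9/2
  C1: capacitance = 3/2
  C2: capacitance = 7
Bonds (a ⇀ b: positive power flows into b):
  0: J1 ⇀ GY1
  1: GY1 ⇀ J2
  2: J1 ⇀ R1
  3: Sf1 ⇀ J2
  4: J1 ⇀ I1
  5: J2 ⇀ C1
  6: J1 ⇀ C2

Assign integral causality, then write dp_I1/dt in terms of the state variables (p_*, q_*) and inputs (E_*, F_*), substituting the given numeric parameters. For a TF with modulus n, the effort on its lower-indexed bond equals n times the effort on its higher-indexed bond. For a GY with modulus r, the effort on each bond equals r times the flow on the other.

dp_I1/dt = -3*F_Sf1 - 2*p_I1/3 - q_C2/7

bond 3 stroke→Sf1  (Sf1 fixes flow; stroke at Sf1)
bond 1 stroke→J2  (1-jn J2 has f-setter on 3)
bond 5 stroke→J2  (J2: bond 3 brought flow, rest push out)
bond 0 stroke→J1  (GY1 both-in/both-out from 1)
bond 4 stroke→I1  (I1 outputs flow p/I1)
bond 2 stroke→J1  (common-f at J1 fixed by 4)
bond 6 stroke→J1  (J1: bond 4 brought flow, rest push out)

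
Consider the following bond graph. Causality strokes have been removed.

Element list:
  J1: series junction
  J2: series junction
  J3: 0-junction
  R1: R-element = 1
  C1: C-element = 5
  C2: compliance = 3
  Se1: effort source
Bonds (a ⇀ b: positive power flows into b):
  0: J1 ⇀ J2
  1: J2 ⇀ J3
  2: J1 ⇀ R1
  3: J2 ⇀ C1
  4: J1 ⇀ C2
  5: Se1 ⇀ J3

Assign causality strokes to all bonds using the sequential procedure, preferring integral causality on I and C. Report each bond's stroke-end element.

β0 |J1
β1 |J2
β2 |R1
β3 |J2
β4 |J1
β5 |J3

bond 5 →J3  (source Se1 imposes e)
bond 1 →J2  (J3 effort already set via bond 5)
bond 3 →J2  (C1 outputs effort q/C1)
bond 0 →J1  (closing 1-jn rule on J2)
bond 4 →J1  (C2 outputs effort q/C2)
bond 2 →R1  (closing 1-jn rule on J1)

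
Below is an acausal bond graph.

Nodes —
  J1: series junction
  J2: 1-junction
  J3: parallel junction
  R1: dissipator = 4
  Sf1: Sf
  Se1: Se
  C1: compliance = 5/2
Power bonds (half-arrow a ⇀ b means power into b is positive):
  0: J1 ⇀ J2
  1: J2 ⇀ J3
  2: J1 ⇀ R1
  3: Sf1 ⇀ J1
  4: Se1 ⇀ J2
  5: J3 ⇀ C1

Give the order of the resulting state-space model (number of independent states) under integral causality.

1  (C1 all integral)

bond 3 stroke at Sf1  (Sf1 fixes flow; stroke at Sf1)
bond 4 stroke at J2  (Se1 (Se) sets effort on bond)
bond 0 stroke at J1  (J1: bond 3 brought flow, rest push out)
bond 2 stroke at J1  (1-jn J1 has f-setter on 3)
bond 1 stroke at J2  (common-f at J2 fixed by 0)
bond 5 stroke at J3  (only one effort-in slot at J3)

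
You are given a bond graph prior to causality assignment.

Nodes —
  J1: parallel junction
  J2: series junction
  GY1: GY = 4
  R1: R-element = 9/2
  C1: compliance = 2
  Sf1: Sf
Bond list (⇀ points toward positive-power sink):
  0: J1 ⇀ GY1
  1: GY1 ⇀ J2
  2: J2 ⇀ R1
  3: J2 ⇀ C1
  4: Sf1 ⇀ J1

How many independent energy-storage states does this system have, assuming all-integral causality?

bond 4 stroke at Sf1  (Sf1 (Sf) sets flow on bond)
bond 0 stroke at J1  (J1: last free bond brings effort in)
bond 1 stroke at J2  (GY1 both-in/both-out from 0)
bond 3 stroke at J2  (prefer integral on C1)
bond 2 stroke at R1  (J2: last free bond brings flow in)

1  (C1 all integral)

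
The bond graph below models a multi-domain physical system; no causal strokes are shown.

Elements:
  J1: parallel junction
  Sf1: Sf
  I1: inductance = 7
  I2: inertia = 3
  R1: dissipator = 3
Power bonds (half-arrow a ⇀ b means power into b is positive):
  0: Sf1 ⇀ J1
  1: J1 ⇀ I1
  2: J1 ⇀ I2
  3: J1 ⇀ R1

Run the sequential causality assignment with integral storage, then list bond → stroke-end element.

b0 stroke at Sf1
b1 stroke at I1
b2 stroke at I2
b3 stroke at J1

β0 →Sf1  (Sf1 fixes flow; stroke at Sf1)
β1 →I1  (I1: I, integral causality)
β2 →I2  (I2: I, integral causality)
β3 →J1  (closing 0-jn rule on J1)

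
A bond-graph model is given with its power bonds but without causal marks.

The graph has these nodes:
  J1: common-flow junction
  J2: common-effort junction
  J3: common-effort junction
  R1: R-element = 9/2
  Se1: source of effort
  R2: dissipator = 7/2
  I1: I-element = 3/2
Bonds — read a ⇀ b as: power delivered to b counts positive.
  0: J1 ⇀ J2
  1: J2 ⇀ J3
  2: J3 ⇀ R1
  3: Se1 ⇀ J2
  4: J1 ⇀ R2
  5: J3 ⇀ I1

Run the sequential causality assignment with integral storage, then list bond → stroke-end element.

β3 stroke at J2  (Se1 fixes effort; stroke away)
β0 stroke at J1  (0-jn J2 has e-setter on 3)
β1 stroke at J3  (J2: bond 3 brought effort, rest push out)
β2 stroke at R1  (J3: bond 1 brought effort, rest push out)
β5 stroke at I1  (J3 effort already set via bond 1)
β4 stroke at R2  (J1: last free bond brings flow in)

b0 stroke at J1
b1 stroke at J3
b2 stroke at R1
b3 stroke at J2
b4 stroke at R2
b5 stroke at I1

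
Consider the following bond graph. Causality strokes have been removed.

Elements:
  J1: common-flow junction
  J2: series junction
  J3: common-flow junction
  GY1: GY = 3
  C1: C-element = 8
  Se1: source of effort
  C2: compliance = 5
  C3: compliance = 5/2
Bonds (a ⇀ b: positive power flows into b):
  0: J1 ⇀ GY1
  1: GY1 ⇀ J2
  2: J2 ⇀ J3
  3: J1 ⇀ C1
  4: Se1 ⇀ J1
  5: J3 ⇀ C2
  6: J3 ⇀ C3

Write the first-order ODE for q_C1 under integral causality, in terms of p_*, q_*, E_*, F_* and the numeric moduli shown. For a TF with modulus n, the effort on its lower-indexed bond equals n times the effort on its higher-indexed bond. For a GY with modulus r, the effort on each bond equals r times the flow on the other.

dq_C1/dt = q_C2/15 + 2*q_C3/15

bond 4 stroke→J1  (source Se1 imposes e)
bond 3 stroke→J1  (C1 outputs effort q/C1)
bond 0 stroke→GY1  (J1 needs exactly one f-in)
bond 1 stroke→GY1  (GY1 both-in/both-out from 0)
bond 2 stroke→J2  (common-f at J2 fixed by 1)
bond 5 stroke→J3  (J3: bond 2 brought flow, rest push out)
bond 6 stroke→J3  (common-f at J3 fixed by 2)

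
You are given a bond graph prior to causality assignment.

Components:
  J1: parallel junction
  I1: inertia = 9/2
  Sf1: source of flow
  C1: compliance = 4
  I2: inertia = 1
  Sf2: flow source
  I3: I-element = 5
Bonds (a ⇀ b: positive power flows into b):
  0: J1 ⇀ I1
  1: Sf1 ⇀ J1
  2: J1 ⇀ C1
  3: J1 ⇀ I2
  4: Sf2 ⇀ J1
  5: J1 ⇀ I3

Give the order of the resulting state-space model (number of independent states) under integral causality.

β1 stroke at Sf1  (Sf1 (Sf) sets flow on bond)
β4 stroke at Sf2  (Sf2: flow source, stroke at near end)
β0 stroke at I1  (I1 outputs flow p/I1)
β2 stroke at J1  (prefer integral on C1)
β3 stroke at I2  (J1 effort already set via bond 2)
β5 stroke at I3  (0-jn J1 has e-setter on 2)

4  (C1, I1, I2, I3 all integral)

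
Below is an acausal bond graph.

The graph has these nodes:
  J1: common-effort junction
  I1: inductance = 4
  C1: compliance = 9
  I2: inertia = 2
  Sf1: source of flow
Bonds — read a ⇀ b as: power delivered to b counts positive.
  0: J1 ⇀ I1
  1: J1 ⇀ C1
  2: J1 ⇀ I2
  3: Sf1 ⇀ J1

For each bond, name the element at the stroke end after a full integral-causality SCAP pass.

bond 3 →Sf1  (Sf1: flow source, stroke at near end)
bond 0 →I1  (I1 integral (f out))
bond 1 →J1  (prefer integral on C1)
bond 2 →I2  (J1: bond 1 brought effort, rest push out)

b0 →I1
b1 →J1
b2 →I2
b3 →Sf1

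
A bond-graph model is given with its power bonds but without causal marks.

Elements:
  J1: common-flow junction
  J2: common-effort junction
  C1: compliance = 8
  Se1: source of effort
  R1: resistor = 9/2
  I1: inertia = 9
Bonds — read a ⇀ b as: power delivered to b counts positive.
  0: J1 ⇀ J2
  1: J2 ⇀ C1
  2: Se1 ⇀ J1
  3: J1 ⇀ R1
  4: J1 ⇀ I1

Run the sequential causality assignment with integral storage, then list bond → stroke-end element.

β2 stroke→J1  (source Se1 imposes e)
β1 stroke→J2  (C1: C, integral causality)
β0 stroke→J1  (J2 effort already set via bond 1)
β4 stroke→I1  (prefer integral on I1)
β3 stroke→J1  (J1: bond 4 brought flow, rest push out)

b0 stroke at J1
b1 stroke at J2
b2 stroke at J1
b3 stroke at J1
b4 stroke at I1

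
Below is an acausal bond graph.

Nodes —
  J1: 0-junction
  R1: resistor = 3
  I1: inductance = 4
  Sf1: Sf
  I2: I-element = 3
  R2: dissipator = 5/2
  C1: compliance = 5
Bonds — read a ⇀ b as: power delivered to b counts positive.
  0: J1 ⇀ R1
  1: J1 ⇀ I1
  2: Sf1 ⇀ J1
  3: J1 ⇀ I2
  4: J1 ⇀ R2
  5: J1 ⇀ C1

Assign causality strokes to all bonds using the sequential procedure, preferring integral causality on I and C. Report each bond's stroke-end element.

bond 0 stroke at R1
bond 1 stroke at I1
bond 2 stroke at Sf1
bond 3 stroke at I2
bond 4 stroke at R2
bond 5 stroke at J1

b2 →Sf1  (Sf1: flow source, stroke at near end)
b1 →I1  (prefer integral on I1)
b3 →I2  (I2: I, integral causality)
b5 →J1  (prefer integral on C1)
b0 →R1  (0-jn J1 has e-setter on 5)
b4 →R2  (common-e at J1 fixed by 5)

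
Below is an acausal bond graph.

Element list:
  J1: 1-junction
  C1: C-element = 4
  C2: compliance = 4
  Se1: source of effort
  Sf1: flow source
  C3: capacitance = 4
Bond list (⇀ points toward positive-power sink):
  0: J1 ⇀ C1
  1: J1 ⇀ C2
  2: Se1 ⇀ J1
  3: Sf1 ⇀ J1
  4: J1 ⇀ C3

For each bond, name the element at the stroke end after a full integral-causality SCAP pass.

#0 stroke at J1
#1 stroke at J1
#2 stroke at J1
#3 stroke at Sf1
#4 stroke at J1

bond 2 |J1  (source Se1 imposes e)
bond 3 |Sf1  (Sf1 (Sf) sets flow on bond)
bond 0 |J1  (1-jn J1 has f-setter on 3)
bond 1 |J1  (1-jn J1 has f-setter on 3)
bond 4 |J1  (J1: bond 3 brought flow, rest push out)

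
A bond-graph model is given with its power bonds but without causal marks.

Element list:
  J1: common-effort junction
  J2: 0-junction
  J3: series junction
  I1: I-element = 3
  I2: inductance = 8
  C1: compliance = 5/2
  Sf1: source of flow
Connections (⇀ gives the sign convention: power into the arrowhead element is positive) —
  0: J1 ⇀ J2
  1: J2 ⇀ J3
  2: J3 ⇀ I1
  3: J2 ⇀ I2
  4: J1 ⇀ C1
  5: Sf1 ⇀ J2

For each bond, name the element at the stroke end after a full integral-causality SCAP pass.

#0 stroke at J2
#1 stroke at J3
#2 stroke at I1
#3 stroke at I2
#4 stroke at J1
#5 stroke at Sf1

β5 stroke→Sf1  (Sf1 (Sf) sets flow on bond)
β2 stroke→I1  (I1: I, integral causality)
β1 stroke→J3  (J3 flow already set via bond 2)
β3 stroke→I2  (I2: I, integral causality)
β0 stroke→J2  (only one effort-in slot at J2)
β4 stroke→J1  (J1 needs exactly one e-in)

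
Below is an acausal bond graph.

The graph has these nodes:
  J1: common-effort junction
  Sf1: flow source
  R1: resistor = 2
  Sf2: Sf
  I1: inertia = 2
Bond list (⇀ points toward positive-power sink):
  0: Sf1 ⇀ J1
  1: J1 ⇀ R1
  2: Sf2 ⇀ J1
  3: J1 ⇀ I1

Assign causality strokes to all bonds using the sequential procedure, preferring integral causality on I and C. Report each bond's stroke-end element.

bond 0 stroke→Sf1
bond 1 stroke→J1
bond 2 stroke→Sf2
bond 3 stroke→I1

#0 →Sf1  (Sf1: flow source, stroke at near end)
#2 →Sf2  (source Sf2 imposes f)
#3 →I1  (I1 outputs flow p/I1)
#1 →J1  (J1: last free bond brings effort in)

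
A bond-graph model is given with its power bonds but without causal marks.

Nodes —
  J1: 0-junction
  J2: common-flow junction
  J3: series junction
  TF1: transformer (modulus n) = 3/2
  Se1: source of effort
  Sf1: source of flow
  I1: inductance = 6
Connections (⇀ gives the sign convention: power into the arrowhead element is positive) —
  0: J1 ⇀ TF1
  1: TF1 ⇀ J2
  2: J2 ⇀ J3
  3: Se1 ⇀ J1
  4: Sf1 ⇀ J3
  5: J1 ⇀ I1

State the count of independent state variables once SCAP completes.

1  (I1 all integral)

b3 stroke→J1  (Se1: effort source, stroke at far end)
b4 stroke→Sf1  (source Sf1 imposes f)
b0 stroke→TF1  (common-e at J1 fixed by 3)
b5 stroke→I1  (J1 effort already set via bond 3)
b2 stroke→J3  (J3 flow already set via bond 4)
b1 stroke→J2  (through TF1, causality passes straight; one stroke at TF1)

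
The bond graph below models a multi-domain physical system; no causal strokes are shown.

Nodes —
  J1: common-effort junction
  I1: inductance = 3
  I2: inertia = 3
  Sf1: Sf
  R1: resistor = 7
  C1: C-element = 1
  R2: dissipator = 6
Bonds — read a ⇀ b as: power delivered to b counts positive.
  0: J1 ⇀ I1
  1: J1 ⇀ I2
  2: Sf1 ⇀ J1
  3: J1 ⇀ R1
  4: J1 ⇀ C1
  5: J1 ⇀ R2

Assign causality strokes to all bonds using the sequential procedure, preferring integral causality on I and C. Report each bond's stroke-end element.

#0 stroke at I1
#1 stroke at I2
#2 stroke at Sf1
#3 stroke at R1
#4 stroke at J1
#5 stroke at R2

b2 stroke at Sf1  (Sf1 (Sf) sets flow on bond)
b0 stroke at I1  (I1 integral (f out))
b1 stroke at I2  (I2 outputs flow p/I2)
b4 stroke at J1  (C1 outputs effort q/C1)
b3 stroke at R1  (common-e at J1 fixed by 4)
b5 stroke at R2  (J1 effort already set via bond 4)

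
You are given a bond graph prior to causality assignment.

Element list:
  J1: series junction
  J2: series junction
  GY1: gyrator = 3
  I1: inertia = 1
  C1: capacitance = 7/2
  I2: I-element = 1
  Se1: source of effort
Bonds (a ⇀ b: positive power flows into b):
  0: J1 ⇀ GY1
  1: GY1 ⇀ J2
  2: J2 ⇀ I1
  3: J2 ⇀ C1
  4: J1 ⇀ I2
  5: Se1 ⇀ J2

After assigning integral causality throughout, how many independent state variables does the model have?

3  (C1, I1, I2 all integral)

#5 stroke→J2  (source Se1 imposes e)
#2 stroke→I1  (I1: I, integral causality)
#1 stroke→J2  (1-jn J2 has f-setter on 2)
#3 stroke→J2  (common-f at J2 fixed by 2)
#0 stroke→J1  (through GY1, causality inverts; strokes same side of GY1)
#4 stroke→I2  (closing 1-jn rule on J1)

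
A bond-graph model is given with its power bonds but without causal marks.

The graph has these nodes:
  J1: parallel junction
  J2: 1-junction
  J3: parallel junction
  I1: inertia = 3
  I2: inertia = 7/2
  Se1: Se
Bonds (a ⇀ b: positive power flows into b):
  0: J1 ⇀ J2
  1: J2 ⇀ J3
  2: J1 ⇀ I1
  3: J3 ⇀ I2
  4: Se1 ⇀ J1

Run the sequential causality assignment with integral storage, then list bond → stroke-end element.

b4 stroke at J1  (source Se1 imposes e)
b0 stroke at J2  (0-jn J1 has e-setter on 4)
b2 stroke at I1  (J1: bond 4 brought effort, rest push out)
b1 stroke at J3  (J2 needs exactly one f-in)
b3 stroke at I2  (J3 effort already set via bond 1)

#0 →J2
#1 →J3
#2 →I1
#3 →I2
#4 →J1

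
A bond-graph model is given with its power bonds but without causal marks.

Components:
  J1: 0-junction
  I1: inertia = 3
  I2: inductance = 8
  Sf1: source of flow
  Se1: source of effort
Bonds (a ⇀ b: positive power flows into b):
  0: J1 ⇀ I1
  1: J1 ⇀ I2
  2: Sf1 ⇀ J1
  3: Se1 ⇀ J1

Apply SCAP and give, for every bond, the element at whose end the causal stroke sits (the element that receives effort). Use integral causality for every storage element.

#0 →I1
#1 →I2
#2 →Sf1
#3 →J1

β2 |Sf1  (Sf1 fixes flow; stroke at Sf1)
β3 |J1  (Se1 (Se) sets effort on bond)
β0 |I1  (common-e at J1 fixed by 3)
β1 |I2  (0-jn J1 has e-setter on 3)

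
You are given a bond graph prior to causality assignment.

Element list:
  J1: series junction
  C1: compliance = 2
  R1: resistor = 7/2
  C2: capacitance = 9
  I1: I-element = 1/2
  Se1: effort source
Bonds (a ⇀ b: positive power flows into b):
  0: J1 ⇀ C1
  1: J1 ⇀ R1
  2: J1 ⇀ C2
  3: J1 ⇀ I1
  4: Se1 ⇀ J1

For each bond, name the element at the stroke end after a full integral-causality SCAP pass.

b4 →J1  (Se1: effort source, stroke at far end)
b0 →J1  (C1 integral (e out))
b2 →J1  (C2 outputs effort q/C2)
b3 →I1  (I1: I, integral causality)
b1 →J1  (1-jn J1 has f-setter on 3)

bond 0 →J1
bond 1 →J1
bond 2 →J1
bond 3 →I1
bond 4 →J1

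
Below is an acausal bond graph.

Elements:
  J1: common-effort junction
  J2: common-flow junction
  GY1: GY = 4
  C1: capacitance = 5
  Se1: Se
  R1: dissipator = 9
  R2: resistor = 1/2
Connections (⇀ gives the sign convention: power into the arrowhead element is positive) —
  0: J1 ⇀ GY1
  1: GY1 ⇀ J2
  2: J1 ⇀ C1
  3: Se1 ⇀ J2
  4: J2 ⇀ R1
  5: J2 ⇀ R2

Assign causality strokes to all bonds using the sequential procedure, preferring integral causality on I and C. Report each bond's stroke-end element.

b0 →GY1
b1 →GY1
b2 →J1
b3 →J2
b4 →J2
b5 →J2

β3 stroke→J2  (source Se1 imposes e)
β2 stroke→J1  (C1: C, integral causality)
β0 stroke→GY1  (0-jn J1 has e-setter on 2)
β1 stroke→GY1  (GY GY1: same side as bond 0)
β4 stroke→J2  (common-f at J2 fixed by 1)
β5 stroke→J2  (J2 flow already set via bond 1)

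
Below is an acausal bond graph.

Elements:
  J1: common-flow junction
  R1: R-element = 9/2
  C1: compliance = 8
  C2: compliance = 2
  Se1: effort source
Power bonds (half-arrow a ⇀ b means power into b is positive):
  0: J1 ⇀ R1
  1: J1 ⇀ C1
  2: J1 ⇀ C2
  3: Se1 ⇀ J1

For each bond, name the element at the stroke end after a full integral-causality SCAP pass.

β0 →R1
β1 →J1
β2 →J1
β3 →J1

bond 3 →J1  (Se1 (Se) sets effort on bond)
bond 1 →J1  (C1 integral (e out))
bond 2 →J1  (prefer integral on C2)
bond 0 →R1  (J1: last free bond brings flow in)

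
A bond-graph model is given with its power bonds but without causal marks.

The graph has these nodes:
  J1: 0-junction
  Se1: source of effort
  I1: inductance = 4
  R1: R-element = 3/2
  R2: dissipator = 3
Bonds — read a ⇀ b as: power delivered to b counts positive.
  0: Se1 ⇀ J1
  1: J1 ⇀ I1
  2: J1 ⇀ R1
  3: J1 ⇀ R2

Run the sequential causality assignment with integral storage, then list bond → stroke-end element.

β0 |J1
β1 |I1
β2 |R1
β3 |R2

#0 |J1  (Se1: effort source, stroke at far end)
#1 |I1  (J1: bond 0 brought effort, rest push out)
#2 |R1  (0-jn J1 has e-setter on 0)
#3 |R2  (J1: bond 0 brought effort, rest push out)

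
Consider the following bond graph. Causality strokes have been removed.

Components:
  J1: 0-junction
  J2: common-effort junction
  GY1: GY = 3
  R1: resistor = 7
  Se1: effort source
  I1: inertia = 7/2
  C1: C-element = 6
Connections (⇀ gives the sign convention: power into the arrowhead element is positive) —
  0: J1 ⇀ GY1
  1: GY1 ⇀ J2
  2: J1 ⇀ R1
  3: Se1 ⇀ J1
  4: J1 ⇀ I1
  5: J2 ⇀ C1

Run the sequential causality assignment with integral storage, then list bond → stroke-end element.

#3 |J1  (Se1 (Se) sets effort on bond)
#0 |GY1  (J1: bond 3 brought effort, rest push out)
#2 |R1  (common-e at J1 fixed by 3)
#4 |I1  (J1: bond 3 brought effort, rest push out)
#1 |GY1  (GY1 both-in/both-out from 0)
#5 |J2  (closing 0-jn rule on J2)

β0 stroke at GY1
β1 stroke at GY1
β2 stroke at R1
β3 stroke at J1
β4 stroke at I1
β5 stroke at J2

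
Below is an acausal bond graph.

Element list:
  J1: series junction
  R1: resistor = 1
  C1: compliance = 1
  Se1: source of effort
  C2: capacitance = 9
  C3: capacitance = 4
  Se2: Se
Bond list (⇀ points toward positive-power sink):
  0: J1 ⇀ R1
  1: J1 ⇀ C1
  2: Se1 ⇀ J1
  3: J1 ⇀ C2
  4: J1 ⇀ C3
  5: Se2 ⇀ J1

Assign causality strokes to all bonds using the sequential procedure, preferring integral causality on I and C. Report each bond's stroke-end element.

β2 stroke at J1  (source Se1 imposes e)
β5 stroke at J1  (Se2: effort source, stroke at far end)
β1 stroke at J1  (prefer integral on C1)
β3 stroke at J1  (C2: C, integral causality)
β4 stroke at J1  (C3 outputs effort q/C3)
β0 stroke at R1  (closing 1-jn rule on J1)

#0 stroke→R1
#1 stroke→J1
#2 stroke→J1
#3 stroke→J1
#4 stroke→J1
#5 stroke→J1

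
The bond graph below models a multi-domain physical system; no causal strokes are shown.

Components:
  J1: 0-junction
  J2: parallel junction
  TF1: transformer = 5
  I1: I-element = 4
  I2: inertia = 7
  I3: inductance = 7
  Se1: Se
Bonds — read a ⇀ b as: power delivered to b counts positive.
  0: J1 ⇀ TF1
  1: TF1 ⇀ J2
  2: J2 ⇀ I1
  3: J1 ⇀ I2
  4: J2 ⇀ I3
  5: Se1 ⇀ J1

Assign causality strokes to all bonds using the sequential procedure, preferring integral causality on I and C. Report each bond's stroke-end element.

bond 5 |J1  (Se1 (Se) sets effort on bond)
bond 0 |TF1  (0-jn J1 has e-setter on 5)
bond 3 |I2  (common-e at J1 fixed by 5)
bond 1 |J2  (through TF1, causality passes straight; one stroke at TF1)
bond 2 |I1  (J2: bond 1 brought effort, rest push out)
bond 4 |I3  (J2: bond 1 brought effort, rest push out)

b0 stroke at TF1
b1 stroke at J2
b2 stroke at I1
b3 stroke at I2
b4 stroke at I3
b5 stroke at J1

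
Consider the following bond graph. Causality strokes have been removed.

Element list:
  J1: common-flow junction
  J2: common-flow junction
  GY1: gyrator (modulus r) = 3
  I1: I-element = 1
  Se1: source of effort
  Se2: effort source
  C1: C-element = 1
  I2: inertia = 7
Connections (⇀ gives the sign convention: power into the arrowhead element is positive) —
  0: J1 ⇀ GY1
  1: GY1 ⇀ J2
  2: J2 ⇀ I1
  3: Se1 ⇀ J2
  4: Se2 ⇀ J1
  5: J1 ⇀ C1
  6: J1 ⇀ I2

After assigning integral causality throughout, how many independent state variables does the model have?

3  (C1, I1, I2 all integral)

#3 →J2  (Se1 fixes effort; stroke away)
#4 →J1  (Se2: effort source, stroke at far end)
#2 →I1  (I1 outputs flow p/I1)
#1 →J2  (1-jn J2 has f-setter on 2)
#0 →J1  (through GY1, causality inverts; strokes same side of GY1)
#5 →J1  (C1 outputs effort q/C1)
#6 →I2  (closing 1-jn rule on J1)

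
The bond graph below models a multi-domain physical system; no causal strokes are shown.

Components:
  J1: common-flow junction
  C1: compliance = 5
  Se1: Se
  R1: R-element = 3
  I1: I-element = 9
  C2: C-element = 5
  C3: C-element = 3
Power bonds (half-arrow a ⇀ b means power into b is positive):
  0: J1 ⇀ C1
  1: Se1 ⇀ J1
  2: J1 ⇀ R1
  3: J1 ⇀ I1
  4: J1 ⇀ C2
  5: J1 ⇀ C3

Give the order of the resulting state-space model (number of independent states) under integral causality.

β1 stroke at J1  (Se1 (Se) sets effort on bond)
β0 stroke at J1  (C1 outputs effort q/C1)
β3 stroke at I1  (prefer integral on I1)
β2 stroke at J1  (J1 flow already set via bond 3)
β4 stroke at J1  (1-jn J1 has f-setter on 3)
β5 stroke at J1  (J1: bond 3 brought flow, rest push out)

4  (C1, C2, C3, I1 all integral)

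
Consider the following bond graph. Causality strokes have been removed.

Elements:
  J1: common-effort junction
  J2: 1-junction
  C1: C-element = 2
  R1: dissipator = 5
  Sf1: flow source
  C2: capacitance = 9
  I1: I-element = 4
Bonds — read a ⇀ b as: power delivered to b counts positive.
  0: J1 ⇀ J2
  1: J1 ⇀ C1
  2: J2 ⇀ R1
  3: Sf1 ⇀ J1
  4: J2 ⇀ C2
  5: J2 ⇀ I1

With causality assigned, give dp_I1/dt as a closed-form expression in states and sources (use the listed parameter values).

#3 |Sf1  (source Sf1 imposes f)
#1 |J1  (prefer integral on C1)
#0 |J2  (common-e at J1 fixed by 1)
#4 |J2  (C2 integral (e out))
#5 |I1  (prefer integral on I1)
#2 |J2  (1-jn J2 has f-setter on 5)

dp_I1/dt = -5*p_I1/4 + q_C1/2 - q_C2/9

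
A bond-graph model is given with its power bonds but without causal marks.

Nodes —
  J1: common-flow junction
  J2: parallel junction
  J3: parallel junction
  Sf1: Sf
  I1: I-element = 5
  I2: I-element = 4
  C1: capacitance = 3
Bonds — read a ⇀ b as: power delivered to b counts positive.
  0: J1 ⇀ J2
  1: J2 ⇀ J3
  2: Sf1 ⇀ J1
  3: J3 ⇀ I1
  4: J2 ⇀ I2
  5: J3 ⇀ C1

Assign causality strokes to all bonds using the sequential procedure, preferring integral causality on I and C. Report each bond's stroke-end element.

β2 stroke at Sf1  (Sf1: flow source, stroke at near end)
β0 stroke at J1  (J1: bond 2 brought flow, rest push out)
β3 stroke at I1  (I1: I, integral causality)
β4 stroke at I2  (prefer integral on I2)
β1 stroke at J2  (only one effort-in slot at J2)
β5 stroke at J3  (J3 needs exactly one e-in)

β0 stroke at J1
β1 stroke at J2
β2 stroke at Sf1
β3 stroke at I1
β4 stroke at I2
β5 stroke at J3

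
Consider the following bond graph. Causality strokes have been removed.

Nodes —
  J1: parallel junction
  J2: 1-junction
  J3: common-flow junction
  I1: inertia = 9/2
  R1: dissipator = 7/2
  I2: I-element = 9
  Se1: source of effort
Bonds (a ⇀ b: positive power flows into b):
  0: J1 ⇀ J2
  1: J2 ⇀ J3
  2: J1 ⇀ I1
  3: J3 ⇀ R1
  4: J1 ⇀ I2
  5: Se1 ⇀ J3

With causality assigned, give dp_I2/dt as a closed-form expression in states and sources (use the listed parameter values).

#5 stroke→J3  (Se1: effort source, stroke at far end)
#2 stroke→I1  (I1: I, integral causality)
#4 stroke→I2  (I2 outputs flow p/I2)
#0 stroke→J1  (closing 0-jn rule on J1)
#1 stroke→J2  (1-jn J2 has f-setter on 0)
#3 stroke→J3  (J3: bond 1 brought flow, rest push out)

dp_I2/dt = -E_Se1 - 7*p_I1/9 - 7*p_I2/18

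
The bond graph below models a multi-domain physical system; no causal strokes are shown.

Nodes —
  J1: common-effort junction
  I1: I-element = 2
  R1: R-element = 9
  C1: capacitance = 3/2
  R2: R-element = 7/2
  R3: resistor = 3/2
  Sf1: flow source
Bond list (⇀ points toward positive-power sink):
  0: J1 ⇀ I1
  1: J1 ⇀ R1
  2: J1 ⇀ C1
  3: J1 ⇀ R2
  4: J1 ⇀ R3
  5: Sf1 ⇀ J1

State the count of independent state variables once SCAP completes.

2  (C1, I1 all integral)

#5 stroke at Sf1  (Sf1 fixes flow; stroke at Sf1)
#0 stroke at I1  (I1: I, integral causality)
#2 stroke at J1  (C1 outputs effort q/C1)
#1 stroke at R1  (common-e at J1 fixed by 2)
#3 stroke at R2  (J1 effort already set via bond 2)
#4 stroke at R3  (common-e at J1 fixed by 2)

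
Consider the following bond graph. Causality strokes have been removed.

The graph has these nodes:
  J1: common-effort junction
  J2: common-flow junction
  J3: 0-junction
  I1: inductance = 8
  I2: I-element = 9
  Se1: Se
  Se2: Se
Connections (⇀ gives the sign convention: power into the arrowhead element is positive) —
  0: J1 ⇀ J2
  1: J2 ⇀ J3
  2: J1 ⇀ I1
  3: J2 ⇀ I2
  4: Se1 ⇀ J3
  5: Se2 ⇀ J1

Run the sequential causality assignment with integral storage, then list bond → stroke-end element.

b4 →J3  (Se1 fixes effort; stroke away)
b5 →J1  (Se2 fixes effort; stroke away)
b0 →J2  (J1 effort already set via bond 5)
b2 →I1  (0-jn J1 has e-setter on 5)
b1 →J2  (0-jn J3 has e-setter on 4)
b3 →I2  (J2 needs exactly one f-in)

β0 stroke at J2
β1 stroke at J2
β2 stroke at I1
β3 stroke at I2
β4 stroke at J3
β5 stroke at J1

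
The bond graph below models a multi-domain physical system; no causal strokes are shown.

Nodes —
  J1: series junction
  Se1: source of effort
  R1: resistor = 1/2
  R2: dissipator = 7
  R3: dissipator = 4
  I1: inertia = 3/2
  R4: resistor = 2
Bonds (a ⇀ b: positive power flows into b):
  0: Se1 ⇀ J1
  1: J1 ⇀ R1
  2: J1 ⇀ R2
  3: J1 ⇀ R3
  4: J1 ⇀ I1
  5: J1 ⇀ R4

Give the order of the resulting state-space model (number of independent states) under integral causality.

β0 stroke at J1  (Se1: effort source, stroke at far end)
β4 stroke at I1  (I1 integral (f out))
β1 stroke at J1  (common-f at J1 fixed by 4)
β2 stroke at J1  (1-jn J1 has f-setter on 4)
β3 stroke at J1  (common-f at J1 fixed by 4)
β5 stroke at J1  (1-jn J1 has f-setter on 4)

1  (I1 all integral)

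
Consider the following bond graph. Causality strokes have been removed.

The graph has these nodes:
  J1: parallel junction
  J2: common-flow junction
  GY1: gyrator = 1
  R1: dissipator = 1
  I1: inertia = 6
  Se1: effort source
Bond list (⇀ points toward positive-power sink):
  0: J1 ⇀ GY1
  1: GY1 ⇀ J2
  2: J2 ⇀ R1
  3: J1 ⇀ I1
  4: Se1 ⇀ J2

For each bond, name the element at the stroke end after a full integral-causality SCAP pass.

β0 →J1
β1 →J2
β2 →R1
β3 →I1
β4 →J2

#4 →J2  (Se1 (Se) sets effort on bond)
#3 →I1  (prefer integral on I1)
#0 →J1  (only one effort-in slot at J1)
#1 →J2  (GY GY1: same side as bond 0)
#2 →R1  (only one flow-in slot at J2)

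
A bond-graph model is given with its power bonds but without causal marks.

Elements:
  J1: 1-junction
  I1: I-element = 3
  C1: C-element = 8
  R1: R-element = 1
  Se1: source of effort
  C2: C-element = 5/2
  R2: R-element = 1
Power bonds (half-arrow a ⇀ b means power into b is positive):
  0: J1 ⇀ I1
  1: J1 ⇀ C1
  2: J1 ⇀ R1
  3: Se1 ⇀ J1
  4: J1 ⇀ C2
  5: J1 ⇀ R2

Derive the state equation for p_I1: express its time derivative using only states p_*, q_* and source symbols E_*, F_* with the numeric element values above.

dp_I1/dt = E_Se1 - 2*p_I1/3 - q_C1/8 - 2*q_C2/5

β3 →J1  (Se1 (Se) sets effort on bond)
β0 →I1  (I1: I, integral causality)
β1 →J1  (common-f at J1 fixed by 0)
β2 →J1  (J1 flow already set via bond 0)
β4 →J1  (J1: bond 0 brought flow, rest push out)
β5 →J1  (common-f at J1 fixed by 0)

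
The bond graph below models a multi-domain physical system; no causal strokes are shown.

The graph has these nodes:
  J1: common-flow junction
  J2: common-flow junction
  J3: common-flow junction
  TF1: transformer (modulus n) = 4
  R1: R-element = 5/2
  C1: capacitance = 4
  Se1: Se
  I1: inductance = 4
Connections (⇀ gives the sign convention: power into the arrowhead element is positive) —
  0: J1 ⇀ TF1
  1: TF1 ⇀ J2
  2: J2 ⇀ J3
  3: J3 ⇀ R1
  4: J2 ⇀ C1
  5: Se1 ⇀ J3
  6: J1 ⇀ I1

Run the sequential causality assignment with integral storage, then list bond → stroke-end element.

b5 |J3  (Se1 fixes effort; stroke away)
b4 |J2  (C1: C, integral causality)
b6 |I1  (I1 integral (f out))
b0 |J1  (1-jn J1 has f-setter on 6)
b1 |TF1  (through TF1, causality passes straight; one stroke at TF1)
b2 |J2  (J2: bond 1 brought flow, rest push out)
b3 |J3  (common-f at J3 fixed by 2)

bond 0 stroke at J1
bond 1 stroke at TF1
bond 2 stroke at J2
bond 3 stroke at J3
bond 4 stroke at J2
bond 5 stroke at J3
bond 6 stroke at I1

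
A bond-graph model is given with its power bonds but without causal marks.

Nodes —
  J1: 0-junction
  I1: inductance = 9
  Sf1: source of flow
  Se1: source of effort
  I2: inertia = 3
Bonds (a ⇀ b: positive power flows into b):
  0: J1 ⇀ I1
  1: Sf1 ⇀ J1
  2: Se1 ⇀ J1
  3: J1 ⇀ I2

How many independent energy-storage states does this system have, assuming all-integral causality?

#1 |Sf1  (Sf1 (Sf) sets flow on bond)
#2 |J1  (source Se1 imposes e)
#0 |I1  (J1 effort already set via bond 2)
#3 |I2  (J1: bond 2 brought effort, rest push out)

2  (I1, I2 all integral)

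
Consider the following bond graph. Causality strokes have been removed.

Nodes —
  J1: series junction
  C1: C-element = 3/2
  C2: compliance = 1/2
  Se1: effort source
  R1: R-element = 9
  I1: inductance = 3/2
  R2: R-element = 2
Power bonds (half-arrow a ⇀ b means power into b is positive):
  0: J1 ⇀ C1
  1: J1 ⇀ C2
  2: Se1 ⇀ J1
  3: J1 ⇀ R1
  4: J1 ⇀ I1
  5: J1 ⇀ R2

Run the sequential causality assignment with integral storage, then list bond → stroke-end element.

#2 stroke→J1  (Se1 (Se) sets effort on bond)
#0 stroke→J1  (prefer integral on C1)
#1 stroke→J1  (C2: C, integral causality)
#4 stroke→I1  (I1 integral (f out))
#3 stroke→J1  (J1: bond 4 brought flow, rest push out)
#5 stroke→J1  (J1 flow already set via bond 4)

b0 stroke→J1
b1 stroke→J1
b2 stroke→J1
b3 stroke→J1
b4 stroke→I1
b5 stroke→J1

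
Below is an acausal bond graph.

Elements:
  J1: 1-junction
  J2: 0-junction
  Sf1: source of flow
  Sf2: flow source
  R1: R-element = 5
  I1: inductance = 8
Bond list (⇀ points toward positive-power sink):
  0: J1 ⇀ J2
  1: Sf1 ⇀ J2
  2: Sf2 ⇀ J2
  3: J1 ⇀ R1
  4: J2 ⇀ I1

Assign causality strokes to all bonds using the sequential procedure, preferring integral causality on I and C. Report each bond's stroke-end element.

β0 |J2
β1 |Sf1
β2 |Sf2
β3 |J1
β4 |I1

b1 →Sf1  (Sf1: flow source, stroke at near end)
b2 →Sf2  (Sf2 fixes flow; stroke at Sf2)
b4 →I1  (prefer integral on I1)
b0 →J2  (closing 0-jn rule on J2)
b3 →J1  (1-jn J1 has f-setter on 0)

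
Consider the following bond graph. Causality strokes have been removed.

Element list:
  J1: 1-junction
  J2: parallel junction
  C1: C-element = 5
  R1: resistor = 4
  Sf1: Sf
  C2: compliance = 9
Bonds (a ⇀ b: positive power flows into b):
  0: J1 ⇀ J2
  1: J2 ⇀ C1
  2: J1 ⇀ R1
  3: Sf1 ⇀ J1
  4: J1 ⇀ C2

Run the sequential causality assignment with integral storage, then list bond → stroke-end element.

β3 →Sf1  (Sf1: flow source, stroke at near end)
β0 →J1  (J1: bond 3 brought flow, rest push out)
β2 →J1  (J1: bond 3 brought flow, rest push out)
β4 →J1  (J1 flow already set via bond 3)
β1 →J2  (J2: last free bond brings effort in)

#0 |J1
#1 |J2
#2 |J1
#3 |Sf1
#4 |J1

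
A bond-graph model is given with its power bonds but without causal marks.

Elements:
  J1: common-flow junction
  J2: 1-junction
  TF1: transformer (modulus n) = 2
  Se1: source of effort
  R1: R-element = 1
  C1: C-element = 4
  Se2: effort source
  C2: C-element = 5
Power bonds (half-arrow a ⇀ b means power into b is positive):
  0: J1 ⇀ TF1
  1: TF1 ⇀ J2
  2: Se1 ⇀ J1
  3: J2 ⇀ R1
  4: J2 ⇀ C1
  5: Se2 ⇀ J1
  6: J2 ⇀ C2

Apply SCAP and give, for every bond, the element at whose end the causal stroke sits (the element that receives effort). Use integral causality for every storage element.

#2 stroke→J1  (Se1 (Se) sets effort on bond)
#5 stroke→J1  (source Se2 imposes e)
#0 stroke→TF1  (J1 needs exactly one f-in)
#1 stroke→J2  (TF1 one-in-one-out from 0)
#4 stroke→J2  (prefer integral on C1)
#6 stroke→J2  (prefer integral on C2)
#3 stroke→R1  (J2: last free bond brings flow in)

#0 stroke at TF1
#1 stroke at J2
#2 stroke at J1
#3 stroke at R1
#4 stroke at J2
#5 stroke at J1
#6 stroke at J2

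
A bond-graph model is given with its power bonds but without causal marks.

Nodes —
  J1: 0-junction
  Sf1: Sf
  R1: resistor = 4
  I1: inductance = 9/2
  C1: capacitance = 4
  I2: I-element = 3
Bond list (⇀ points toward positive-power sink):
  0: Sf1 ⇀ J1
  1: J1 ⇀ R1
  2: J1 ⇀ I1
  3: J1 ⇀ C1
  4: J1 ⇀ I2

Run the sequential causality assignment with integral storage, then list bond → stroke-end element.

β0 |Sf1
β1 |R1
β2 |I1
β3 |J1
β4 |I2

bond 0 stroke at Sf1  (Sf1 fixes flow; stroke at Sf1)
bond 2 stroke at I1  (I1 outputs flow p/I1)
bond 3 stroke at J1  (C1: C, integral causality)
bond 1 stroke at R1  (J1: bond 3 brought effort, rest push out)
bond 4 stroke at I2  (0-jn J1 has e-setter on 3)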